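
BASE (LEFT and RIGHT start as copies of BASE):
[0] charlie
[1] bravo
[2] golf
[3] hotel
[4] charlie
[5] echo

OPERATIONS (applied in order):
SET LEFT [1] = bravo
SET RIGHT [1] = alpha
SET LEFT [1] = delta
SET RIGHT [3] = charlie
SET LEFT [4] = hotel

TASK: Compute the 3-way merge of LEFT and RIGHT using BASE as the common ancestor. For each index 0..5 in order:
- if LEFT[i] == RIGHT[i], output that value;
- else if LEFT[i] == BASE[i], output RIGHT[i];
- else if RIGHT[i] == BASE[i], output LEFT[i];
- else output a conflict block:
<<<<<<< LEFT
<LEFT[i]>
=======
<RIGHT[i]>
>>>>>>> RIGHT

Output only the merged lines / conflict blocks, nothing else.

Final LEFT:  [charlie, delta, golf, hotel, hotel, echo]
Final RIGHT: [charlie, alpha, golf, charlie, charlie, echo]
i=0: L=charlie R=charlie -> agree -> charlie
i=1: BASE=bravo L=delta R=alpha all differ -> CONFLICT
i=2: L=golf R=golf -> agree -> golf
i=3: L=hotel=BASE, R=charlie -> take RIGHT -> charlie
i=4: L=hotel, R=charlie=BASE -> take LEFT -> hotel
i=5: L=echo R=echo -> agree -> echo

Answer: charlie
<<<<<<< LEFT
delta
=======
alpha
>>>>>>> RIGHT
golf
charlie
hotel
echo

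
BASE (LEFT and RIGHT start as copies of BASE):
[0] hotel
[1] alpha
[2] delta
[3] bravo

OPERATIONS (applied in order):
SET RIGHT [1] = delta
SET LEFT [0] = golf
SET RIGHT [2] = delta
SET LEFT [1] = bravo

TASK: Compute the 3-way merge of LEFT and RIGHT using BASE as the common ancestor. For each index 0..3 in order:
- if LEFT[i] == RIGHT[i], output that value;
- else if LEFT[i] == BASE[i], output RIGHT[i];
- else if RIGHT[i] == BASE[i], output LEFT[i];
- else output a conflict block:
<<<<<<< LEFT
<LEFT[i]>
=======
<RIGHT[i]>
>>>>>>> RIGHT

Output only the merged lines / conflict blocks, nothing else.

Final LEFT:  [golf, bravo, delta, bravo]
Final RIGHT: [hotel, delta, delta, bravo]
i=0: L=golf, R=hotel=BASE -> take LEFT -> golf
i=1: BASE=alpha L=bravo R=delta all differ -> CONFLICT
i=2: L=delta R=delta -> agree -> delta
i=3: L=bravo R=bravo -> agree -> bravo

Answer: golf
<<<<<<< LEFT
bravo
=======
delta
>>>>>>> RIGHT
delta
bravo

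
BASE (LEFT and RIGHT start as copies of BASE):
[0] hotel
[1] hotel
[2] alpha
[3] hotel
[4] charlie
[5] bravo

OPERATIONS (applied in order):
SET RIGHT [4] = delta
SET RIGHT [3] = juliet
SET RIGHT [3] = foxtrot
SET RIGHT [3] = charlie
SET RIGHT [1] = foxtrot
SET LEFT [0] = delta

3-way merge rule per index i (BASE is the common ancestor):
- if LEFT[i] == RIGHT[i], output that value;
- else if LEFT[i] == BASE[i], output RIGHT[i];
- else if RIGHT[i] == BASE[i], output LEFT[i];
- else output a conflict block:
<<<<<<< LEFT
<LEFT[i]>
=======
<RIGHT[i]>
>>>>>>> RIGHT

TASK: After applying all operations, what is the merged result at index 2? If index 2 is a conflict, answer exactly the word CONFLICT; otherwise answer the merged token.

Answer: alpha

Derivation:
Final LEFT:  [delta, hotel, alpha, hotel, charlie, bravo]
Final RIGHT: [hotel, foxtrot, alpha, charlie, delta, bravo]
i=0: L=delta, R=hotel=BASE -> take LEFT -> delta
i=1: L=hotel=BASE, R=foxtrot -> take RIGHT -> foxtrot
i=2: L=alpha R=alpha -> agree -> alpha
i=3: L=hotel=BASE, R=charlie -> take RIGHT -> charlie
i=4: L=charlie=BASE, R=delta -> take RIGHT -> delta
i=5: L=bravo R=bravo -> agree -> bravo
Index 2 -> alpha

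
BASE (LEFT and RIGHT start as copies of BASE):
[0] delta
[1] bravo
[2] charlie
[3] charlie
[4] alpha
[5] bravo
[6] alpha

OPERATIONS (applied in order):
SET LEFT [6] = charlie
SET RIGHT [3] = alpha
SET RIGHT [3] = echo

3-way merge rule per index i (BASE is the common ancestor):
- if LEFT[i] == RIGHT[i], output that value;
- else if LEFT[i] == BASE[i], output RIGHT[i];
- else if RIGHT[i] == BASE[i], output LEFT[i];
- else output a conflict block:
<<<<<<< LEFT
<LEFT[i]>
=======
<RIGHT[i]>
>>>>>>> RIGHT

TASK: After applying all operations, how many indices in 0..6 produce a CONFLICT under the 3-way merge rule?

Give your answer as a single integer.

Final LEFT:  [delta, bravo, charlie, charlie, alpha, bravo, charlie]
Final RIGHT: [delta, bravo, charlie, echo, alpha, bravo, alpha]
i=0: L=delta R=delta -> agree -> delta
i=1: L=bravo R=bravo -> agree -> bravo
i=2: L=charlie R=charlie -> agree -> charlie
i=3: L=charlie=BASE, R=echo -> take RIGHT -> echo
i=4: L=alpha R=alpha -> agree -> alpha
i=5: L=bravo R=bravo -> agree -> bravo
i=6: L=charlie, R=alpha=BASE -> take LEFT -> charlie
Conflict count: 0

Answer: 0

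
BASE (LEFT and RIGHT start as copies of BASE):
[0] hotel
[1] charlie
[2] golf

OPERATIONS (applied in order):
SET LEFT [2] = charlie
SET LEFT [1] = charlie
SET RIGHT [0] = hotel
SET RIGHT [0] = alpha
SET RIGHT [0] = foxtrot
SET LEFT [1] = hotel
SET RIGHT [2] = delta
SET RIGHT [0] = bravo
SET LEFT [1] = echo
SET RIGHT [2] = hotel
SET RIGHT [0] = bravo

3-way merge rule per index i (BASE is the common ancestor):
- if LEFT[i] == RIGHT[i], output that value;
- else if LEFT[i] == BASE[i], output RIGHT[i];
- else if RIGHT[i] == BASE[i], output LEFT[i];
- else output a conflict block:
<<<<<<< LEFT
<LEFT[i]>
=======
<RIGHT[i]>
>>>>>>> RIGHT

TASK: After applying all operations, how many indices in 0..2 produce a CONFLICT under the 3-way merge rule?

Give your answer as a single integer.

Final LEFT:  [hotel, echo, charlie]
Final RIGHT: [bravo, charlie, hotel]
i=0: L=hotel=BASE, R=bravo -> take RIGHT -> bravo
i=1: L=echo, R=charlie=BASE -> take LEFT -> echo
i=2: BASE=golf L=charlie R=hotel all differ -> CONFLICT
Conflict count: 1

Answer: 1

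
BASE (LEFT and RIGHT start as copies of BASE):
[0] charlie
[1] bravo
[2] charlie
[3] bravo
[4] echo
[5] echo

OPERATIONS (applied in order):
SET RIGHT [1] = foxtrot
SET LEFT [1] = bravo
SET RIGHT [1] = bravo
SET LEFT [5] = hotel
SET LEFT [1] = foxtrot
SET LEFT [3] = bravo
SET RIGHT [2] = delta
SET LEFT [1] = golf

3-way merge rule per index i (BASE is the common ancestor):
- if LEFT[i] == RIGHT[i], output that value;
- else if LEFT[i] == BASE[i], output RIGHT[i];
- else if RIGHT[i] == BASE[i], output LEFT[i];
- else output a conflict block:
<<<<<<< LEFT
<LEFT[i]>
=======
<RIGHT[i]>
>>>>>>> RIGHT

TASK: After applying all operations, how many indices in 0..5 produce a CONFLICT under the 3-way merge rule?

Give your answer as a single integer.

Final LEFT:  [charlie, golf, charlie, bravo, echo, hotel]
Final RIGHT: [charlie, bravo, delta, bravo, echo, echo]
i=0: L=charlie R=charlie -> agree -> charlie
i=1: L=golf, R=bravo=BASE -> take LEFT -> golf
i=2: L=charlie=BASE, R=delta -> take RIGHT -> delta
i=3: L=bravo R=bravo -> agree -> bravo
i=4: L=echo R=echo -> agree -> echo
i=5: L=hotel, R=echo=BASE -> take LEFT -> hotel
Conflict count: 0

Answer: 0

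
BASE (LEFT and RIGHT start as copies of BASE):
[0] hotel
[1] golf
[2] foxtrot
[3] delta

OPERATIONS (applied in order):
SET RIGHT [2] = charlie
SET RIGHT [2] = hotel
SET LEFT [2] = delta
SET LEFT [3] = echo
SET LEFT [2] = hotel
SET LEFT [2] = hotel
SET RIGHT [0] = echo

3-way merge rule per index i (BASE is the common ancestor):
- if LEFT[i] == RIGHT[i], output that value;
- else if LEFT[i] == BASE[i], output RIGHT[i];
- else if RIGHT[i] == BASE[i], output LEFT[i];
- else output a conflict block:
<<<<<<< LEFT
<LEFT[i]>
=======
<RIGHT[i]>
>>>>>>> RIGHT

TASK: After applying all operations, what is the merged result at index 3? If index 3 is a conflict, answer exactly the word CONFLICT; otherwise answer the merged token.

Answer: echo

Derivation:
Final LEFT:  [hotel, golf, hotel, echo]
Final RIGHT: [echo, golf, hotel, delta]
i=0: L=hotel=BASE, R=echo -> take RIGHT -> echo
i=1: L=golf R=golf -> agree -> golf
i=2: L=hotel R=hotel -> agree -> hotel
i=3: L=echo, R=delta=BASE -> take LEFT -> echo
Index 3 -> echo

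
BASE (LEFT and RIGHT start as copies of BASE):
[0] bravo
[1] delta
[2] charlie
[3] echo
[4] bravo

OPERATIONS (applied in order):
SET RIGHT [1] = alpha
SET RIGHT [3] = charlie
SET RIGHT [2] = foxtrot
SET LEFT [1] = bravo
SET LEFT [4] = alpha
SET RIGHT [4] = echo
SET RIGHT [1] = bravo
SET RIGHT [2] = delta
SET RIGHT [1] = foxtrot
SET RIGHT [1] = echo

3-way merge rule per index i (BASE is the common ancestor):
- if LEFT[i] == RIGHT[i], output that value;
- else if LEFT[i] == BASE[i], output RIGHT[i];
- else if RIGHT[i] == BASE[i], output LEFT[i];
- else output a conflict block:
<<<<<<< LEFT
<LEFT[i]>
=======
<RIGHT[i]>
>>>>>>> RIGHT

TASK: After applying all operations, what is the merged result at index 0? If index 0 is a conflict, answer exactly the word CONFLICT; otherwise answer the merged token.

Answer: bravo

Derivation:
Final LEFT:  [bravo, bravo, charlie, echo, alpha]
Final RIGHT: [bravo, echo, delta, charlie, echo]
i=0: L=bravo R=bravo -> agree -> bravo
i=1: BASE=delta L=bravo R=echo all differ -> CONFLICT
i=2: L=charlie=BASE, R=delta -> take RIGHT -> delta
i=3: L=echo=BASE, R=charlie -> take RIGHT -> charlie
i=4: BASE=bravo L=alpha R=echo all differ -> CONFLICT
Index 0 -> bravo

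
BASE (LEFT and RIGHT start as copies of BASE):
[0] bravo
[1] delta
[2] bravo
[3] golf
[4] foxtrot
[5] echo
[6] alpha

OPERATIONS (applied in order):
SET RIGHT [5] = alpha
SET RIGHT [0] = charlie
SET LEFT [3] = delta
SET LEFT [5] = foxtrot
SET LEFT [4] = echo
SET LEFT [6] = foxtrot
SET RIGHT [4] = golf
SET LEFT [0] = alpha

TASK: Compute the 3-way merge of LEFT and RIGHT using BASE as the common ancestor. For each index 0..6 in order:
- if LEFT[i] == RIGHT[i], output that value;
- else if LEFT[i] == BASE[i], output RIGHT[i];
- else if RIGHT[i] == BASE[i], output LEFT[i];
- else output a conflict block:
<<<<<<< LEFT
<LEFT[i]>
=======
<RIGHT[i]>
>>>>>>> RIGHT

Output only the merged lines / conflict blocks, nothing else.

Final LEFT:  [alpha, delta, bravo, delta, echo, foxtrot, foxtrot]
Final RIGHT: [charlie, delta, bravo, golf, golf, alpha, alpha]
i=0: BASE=bravo L=alpha R=charlie all differ -> CONFLICT
i=1: L=delta R=delta -> agree -> delta
i=2: L=bravo R=bravo -> agree -> bravo
i=3: L=delta, R=golf=BASE -> take LEFT -> delta
i=4: BASE=foxtrot L=echo R=golf all differ -> CONFLICT
i=5: BASE=echo L=foxtrot R=alpha all differ -> CONFLICT
i=6: L=foxtrot, R=alpha=BASE -> take LEFT -> foxtrot

Answer: <<<<<<< LEFT
alpha
=======
charlie
>>>>>>> RIGHT
delta
bravo
delta
<<<<<<< LEFT
echo
=======
golf
>>>>>>> RIGHT
<<<<<<< LEFT
foxtrot
=======
alpha
>>>>>>> RIGHT
foxtrot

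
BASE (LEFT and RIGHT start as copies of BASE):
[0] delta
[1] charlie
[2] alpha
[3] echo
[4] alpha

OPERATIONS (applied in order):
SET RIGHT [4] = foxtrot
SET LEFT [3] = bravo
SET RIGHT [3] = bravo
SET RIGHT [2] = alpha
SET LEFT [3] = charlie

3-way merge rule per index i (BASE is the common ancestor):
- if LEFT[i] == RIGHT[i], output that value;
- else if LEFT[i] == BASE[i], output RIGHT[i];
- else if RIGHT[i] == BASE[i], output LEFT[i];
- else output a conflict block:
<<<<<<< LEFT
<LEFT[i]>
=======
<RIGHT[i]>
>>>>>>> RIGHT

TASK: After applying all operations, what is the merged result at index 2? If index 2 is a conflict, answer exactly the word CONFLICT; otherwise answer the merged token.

Answer: alpha

Derivation:
Final LEFT:  [delta, charlie, alpha, charlie, alpha]
Final RIGHT: [delta, charlie, alpha, bravo, foxtrot]
i=0: L=delta R=delta -> agree -> delta
i=1: L=charlie R=charlie -> agree -> charlie
i=2: L=alpha R=alpha -> agree -> alpha
i=3: BASE=echo L=charlie R=bravo all differ -> CONFLICT
i=4: L=alpha=BASE, R=foxtrot -> take RIGHT -> foxtrot
Index 2 -> alpha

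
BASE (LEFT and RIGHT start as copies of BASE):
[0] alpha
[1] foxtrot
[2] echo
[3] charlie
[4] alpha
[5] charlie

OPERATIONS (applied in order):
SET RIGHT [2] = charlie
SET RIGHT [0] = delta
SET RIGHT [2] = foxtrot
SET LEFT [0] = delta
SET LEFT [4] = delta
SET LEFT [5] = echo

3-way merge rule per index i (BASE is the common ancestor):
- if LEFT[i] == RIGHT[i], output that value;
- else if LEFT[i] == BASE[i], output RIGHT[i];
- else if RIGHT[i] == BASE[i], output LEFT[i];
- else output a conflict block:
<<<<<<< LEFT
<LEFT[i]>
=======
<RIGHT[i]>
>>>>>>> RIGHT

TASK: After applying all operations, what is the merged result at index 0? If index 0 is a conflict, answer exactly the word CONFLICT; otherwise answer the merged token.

Final LEFT:  [delta, foxtrot, echo, charlie, delta, echo]
Final RIGHT: [delta, foxtrot, foxtrot, charlie, alpha, charlie]
i=0: L=delta R=delta -> agree -> delta
i=1: L=foxtrot R=foxtrot -> agree -> foxtrot
i=2: L=echo=BASE, R=foxtrot -> take RIGHT -> foxtrot
i=3: L=charlie R=charlie -> agree -> charlie
i=4: L=delta, R=alpha=BASE -> take LEFT -> delta
i=5: L=echo, R=charlie=BASE -> take LEFT -> echo
Index 0 -> delta

Answer: delta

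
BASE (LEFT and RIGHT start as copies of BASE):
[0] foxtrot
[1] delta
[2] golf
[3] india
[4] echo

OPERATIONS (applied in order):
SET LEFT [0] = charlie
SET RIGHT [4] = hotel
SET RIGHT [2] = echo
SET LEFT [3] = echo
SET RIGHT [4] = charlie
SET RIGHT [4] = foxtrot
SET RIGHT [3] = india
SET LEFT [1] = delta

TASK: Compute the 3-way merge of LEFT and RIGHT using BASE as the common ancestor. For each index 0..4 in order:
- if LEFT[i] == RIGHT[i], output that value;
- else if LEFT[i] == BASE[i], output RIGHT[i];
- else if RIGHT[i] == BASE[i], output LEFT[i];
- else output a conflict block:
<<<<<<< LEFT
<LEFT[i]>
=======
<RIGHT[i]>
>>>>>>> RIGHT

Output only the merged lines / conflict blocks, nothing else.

Answer: charlie
delta
echo
echo
foxtrot

Derivation:
Final LEFT:  [charlie, delta, golf, echo, echo]
Final RIGHT: [foxtrot, delta, echo, india, foxtrot]
i=0: L=charlie, R=foxtrot=BASE -> take LEFT -> charlie
i=1: L=delta R=delta -> agree -> delta
i=2: L=golf=BASE, R=echo -> take RIGHT -> echo
i=3: L=echo, R=india=BASE -> take LEFT -> echo
i=4: L=echo=BASE, R=foxtrot -> take RIGHT -> foxtrot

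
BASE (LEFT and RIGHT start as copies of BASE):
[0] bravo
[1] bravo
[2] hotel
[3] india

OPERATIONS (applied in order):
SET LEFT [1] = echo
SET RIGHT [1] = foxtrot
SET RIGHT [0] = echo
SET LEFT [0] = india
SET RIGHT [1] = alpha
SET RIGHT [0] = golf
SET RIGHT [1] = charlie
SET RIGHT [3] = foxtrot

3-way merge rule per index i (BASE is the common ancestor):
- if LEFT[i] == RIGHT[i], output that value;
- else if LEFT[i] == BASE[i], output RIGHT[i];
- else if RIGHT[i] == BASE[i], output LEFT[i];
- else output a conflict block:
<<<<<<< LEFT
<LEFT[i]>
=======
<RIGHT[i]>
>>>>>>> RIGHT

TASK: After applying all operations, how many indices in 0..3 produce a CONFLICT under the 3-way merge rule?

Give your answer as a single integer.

Final LEFT:  [india, echo, hotel, india]
Final RIGHT: [golf, charlie, hotel, foxtrot]
i=0: BASE=bravo L=india R=golf all differ -> CONFLICT
i=1: BASE=bravo L=echo R=charlie all differ -> CONFLICT
i=2: L=hotel R=hotel -> agree -> hotel
i=3: L=india=BASE, R=foxtrot -> take RIGHT -> foxtrot
Conflict count: 2

Answer: 2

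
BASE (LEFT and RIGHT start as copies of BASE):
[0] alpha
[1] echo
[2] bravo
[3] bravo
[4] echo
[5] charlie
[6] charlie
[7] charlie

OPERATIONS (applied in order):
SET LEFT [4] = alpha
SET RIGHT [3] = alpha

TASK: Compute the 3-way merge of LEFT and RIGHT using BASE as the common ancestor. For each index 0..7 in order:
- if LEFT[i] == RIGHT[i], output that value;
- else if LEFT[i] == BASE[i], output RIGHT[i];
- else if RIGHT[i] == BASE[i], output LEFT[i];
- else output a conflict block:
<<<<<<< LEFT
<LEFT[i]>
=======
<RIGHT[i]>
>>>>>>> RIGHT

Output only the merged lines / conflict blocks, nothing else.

Answer: alpha
echo
bravo
alpha
alpha
charlie
charlie
charlie

Derivation:
Final LEFT:  [alpha, echo, bravo, bravo, alpha, charlie, charlie, charlie]
Final RIGHT: [alpha, echo, bravo, alpha, echo, charlie, charlie, charlie]
i=0: L=alpha R=alpha -> agree -> alpha
i=1: L=echo R=echo -> agree -> echo
i=2: L=bravo R=bravo -> agree -> bravo
i=3: L=bravo=BASE, R=alpha -> take RIGHT -> alpha
i=4: L=alpha, R=echo=BASE -> take LEFT -> alpha
i=5: L=charlie R=charlie -> agree -> charlie
i=6: L=charlie R=charlie -> agree -> charlie
i=7: L=charlie R=charlie -> agree -> charlie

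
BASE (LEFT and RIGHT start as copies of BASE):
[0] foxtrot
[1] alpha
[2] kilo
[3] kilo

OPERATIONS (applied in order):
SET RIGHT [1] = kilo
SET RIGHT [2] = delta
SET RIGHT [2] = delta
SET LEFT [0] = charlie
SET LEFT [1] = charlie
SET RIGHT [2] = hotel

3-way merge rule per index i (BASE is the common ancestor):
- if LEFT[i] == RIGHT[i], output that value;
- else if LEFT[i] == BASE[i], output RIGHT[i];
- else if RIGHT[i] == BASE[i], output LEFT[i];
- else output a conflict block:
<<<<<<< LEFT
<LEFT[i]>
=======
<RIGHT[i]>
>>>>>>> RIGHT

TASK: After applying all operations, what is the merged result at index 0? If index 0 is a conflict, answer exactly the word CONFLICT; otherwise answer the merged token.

Final LEFT:  [charlie, charlie, kilo, kilo]
Final RIGHT: [foxtrot, kilo, hotel, kilo]
i=0: L=charlie, R=foxtrot=BASE -> take LEFT -> charlie
i=1: BASE=alpha L=charlie R=kilo all differ -> CONFLICT
i=2: L=kilo=BASE, R=hotel -> take RIGHT -> hotel
i=3: L=kilo R=kilo -> agree -> kilo
Index 0 -> charlie

Answer: charlie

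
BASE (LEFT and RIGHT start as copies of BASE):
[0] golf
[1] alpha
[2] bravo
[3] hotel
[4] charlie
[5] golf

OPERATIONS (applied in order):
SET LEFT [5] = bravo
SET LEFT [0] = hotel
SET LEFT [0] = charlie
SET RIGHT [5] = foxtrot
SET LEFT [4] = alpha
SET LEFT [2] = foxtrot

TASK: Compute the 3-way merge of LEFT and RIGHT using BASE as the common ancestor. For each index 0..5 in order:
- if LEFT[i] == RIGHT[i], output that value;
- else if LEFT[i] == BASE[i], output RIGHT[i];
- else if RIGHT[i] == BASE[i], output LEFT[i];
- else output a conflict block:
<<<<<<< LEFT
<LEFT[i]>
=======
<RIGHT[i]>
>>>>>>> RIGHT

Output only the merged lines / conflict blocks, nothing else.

Answer: charlie
alpha
foxtrot
hotel
alpha
<<<<<<< LEFT
bravo
=======
foxtrot
>>>>>>> RIGHT

Derivation:
Final LEFT:  [charlie, alpha, foxtrot, hotel, alpha, bravo]
Final RIGHT: [golf, alpha, bravo, hotel, charlie, foxtrot]
i=0: L=charlie, R=golf=BASE -> take LEFT -> charlie
i=1: L=alpha R=alpha -> agree -> alpha
i=2: L=foxtrot, R=bravo=BASE -> take LEFT -> foxtrot
i=3: L=hotel R=hotel -> agree -> hotel
i=4: L=alpha, R=charlie=BASE -> take LEFT -> alpha
i=5: BASE=golf L=bravo R=foxtrot all differ -> CONFLICT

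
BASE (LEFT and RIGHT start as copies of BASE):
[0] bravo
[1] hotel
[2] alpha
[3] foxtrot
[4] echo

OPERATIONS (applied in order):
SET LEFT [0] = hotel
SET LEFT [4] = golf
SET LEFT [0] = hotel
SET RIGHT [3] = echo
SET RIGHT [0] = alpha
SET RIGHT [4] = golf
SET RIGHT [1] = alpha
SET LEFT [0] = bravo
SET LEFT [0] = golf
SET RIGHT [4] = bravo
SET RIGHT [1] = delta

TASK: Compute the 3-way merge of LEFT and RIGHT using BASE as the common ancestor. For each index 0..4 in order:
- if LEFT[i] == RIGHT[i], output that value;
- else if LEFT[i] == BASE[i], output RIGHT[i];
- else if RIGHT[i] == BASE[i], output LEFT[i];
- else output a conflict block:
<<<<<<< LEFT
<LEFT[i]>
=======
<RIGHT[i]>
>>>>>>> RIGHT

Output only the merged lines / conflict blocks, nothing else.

Answer: <<<<<<< LEFT
golf
=======
alpha
>>>>>>> RIGHT
delta
alpha
echo
<<<<<<< LEFT
golf
=======
bravo
>>>>>>> RIGHT

Derivation:
Final LEFT:  [golf, hotel, alpha, foxtrot, golf]
Final RIGHT: [alpha, delta, alpha, echo, bravo]
i=0: BASE=bravo L=golf R=alpha all differ -> CONFLICT
i=1: L=hotel=BASE, R=delta -> take RIGHT -> delta
i=2: L=alpha R=alpha -> agree -> alpha
i=3: L=foxtrot=BASE, R=echo -> take RIGHT -> echo
i=4: BASE=echo L=golf R=bravo all differ -> CONFLICT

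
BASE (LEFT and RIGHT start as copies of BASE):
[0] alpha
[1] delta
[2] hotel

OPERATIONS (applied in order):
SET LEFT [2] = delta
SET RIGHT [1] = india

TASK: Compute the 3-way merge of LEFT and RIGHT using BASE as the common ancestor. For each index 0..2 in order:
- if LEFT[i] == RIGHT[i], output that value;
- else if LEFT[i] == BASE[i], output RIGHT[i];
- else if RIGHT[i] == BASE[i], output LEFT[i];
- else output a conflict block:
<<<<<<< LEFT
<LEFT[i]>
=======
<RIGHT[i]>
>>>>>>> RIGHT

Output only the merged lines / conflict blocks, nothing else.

Answer: alpha
india
delta

Derivation:
Final LEFT:  [alpha, delta, delta]
Final RIGHT: [alpha, india, hotel]
i=0: L=alpha R=alpha -> agree -> alpha
i=1: L=delta=BASE, R=india -> take RIGHT -> india
i=2: L=delta, R=hotel=BASE -> take LEFT -> delta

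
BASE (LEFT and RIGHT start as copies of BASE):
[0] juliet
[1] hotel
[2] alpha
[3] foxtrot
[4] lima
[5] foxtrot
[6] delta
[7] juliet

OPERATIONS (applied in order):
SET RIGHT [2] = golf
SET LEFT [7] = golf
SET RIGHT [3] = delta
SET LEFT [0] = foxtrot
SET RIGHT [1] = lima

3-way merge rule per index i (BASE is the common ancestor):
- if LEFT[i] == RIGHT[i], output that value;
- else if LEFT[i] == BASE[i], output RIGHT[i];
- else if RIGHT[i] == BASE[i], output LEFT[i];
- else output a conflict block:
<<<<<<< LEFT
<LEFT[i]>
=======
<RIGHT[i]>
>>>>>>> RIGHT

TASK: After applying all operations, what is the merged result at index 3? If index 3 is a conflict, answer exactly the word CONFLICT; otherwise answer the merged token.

Final LEFT:  [foxtrot, hotel, alpha, foxtrot, lima, foxtrot, delta, golf]
Final RIGHT: [juliet, lima, golf, delta, lima, foxtrot, delta, juliet]
i=0: L=foxtrot, R=juliet=BASE -> take LEFT -> foxtrot
i=1: L=hotel=BASE, R=lima -> take RIGHT -> lima
i=2: L=alpha=BASE, R=golf -> take RIGHT -> golf
i=3: L=foxtrot=BASE, R=delta -> take RIGHT -> delta
i=4: L=lima R=lima -> agree -> lima
i=5: L=foxtrot R=foxtrot -> agree -> foxtrot
i=6: L=delta R=delta -> agree -> delta
i=7: L=golf, R=juliet=BASE -> take LEFT -> golf
Index 3 -> delta

Answer: delta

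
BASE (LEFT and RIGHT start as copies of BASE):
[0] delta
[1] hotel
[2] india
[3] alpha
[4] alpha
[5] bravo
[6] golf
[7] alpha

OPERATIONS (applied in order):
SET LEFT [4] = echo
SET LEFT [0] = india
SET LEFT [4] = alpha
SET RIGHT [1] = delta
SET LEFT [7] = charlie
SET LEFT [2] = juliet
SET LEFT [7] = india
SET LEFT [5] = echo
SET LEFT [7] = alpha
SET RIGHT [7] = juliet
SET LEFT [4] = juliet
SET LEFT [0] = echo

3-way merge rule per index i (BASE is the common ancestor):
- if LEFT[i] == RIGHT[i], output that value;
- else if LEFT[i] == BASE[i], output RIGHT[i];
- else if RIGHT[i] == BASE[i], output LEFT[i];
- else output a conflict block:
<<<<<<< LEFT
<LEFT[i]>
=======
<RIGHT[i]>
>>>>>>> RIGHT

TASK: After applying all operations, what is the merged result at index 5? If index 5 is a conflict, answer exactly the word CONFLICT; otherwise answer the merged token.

Final LEFT:  [echo, hotel, juliet, alpha, juliet, echo, golf, alpha]
Final RIGHT: [delta, delta, india, alpha, alpha, bravo, golf, juliet]
i=0: L=echo, R=delta=BASE -> take LEFT -> echo
i=1: L=hotel=BASE, R=delta -> take RIGHT -> delta
i=2: L=juliet, R=india=BASE -> take LEFT -> juliet
i=3: L=alpha R=alpha -> agree -> alpha
i=4: L=juliet, R=alpha=BASE -> take LEFT -> juliet
i=5: L=echo, R=bravo=BASE -> take LEFT -> echo
i=6: L=golf R=golf -> agree -> golf
i=7: L=alpha=BASE, R=juliet -> take RIGHT -> juliet
Index 5 -> echo

Answer: echo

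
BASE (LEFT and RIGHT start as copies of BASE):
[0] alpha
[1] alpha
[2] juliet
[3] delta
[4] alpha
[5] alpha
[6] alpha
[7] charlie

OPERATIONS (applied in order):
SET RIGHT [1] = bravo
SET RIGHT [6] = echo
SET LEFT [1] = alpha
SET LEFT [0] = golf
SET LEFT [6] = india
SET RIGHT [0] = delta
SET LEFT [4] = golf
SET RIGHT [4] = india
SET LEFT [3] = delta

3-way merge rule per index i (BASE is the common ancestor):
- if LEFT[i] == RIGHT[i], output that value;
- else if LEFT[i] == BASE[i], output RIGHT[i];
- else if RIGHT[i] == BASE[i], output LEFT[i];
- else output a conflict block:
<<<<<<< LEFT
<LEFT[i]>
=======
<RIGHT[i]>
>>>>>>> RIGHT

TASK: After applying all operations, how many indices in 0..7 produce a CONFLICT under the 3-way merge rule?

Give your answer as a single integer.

Final LEFT:  [golf, alpha, juliet, delta, golf, alpha, india, charlie]
Final RIGHT: [delta, bravo, juliet, delta, india, alpha, echo, charlie]
i=0: BASE=alpha L=golf R=delta all differ -> CONFLICT
i=1: L=alpha=BASE, R=bravo -> take RIGHT -> bravo
i=2: L=juliet R=juliet -> agree -> juliet
i=3: L=delta R=delta -> agree -> delta
i=4: BASE=alpha L=golf R=india all differ -> CONFLICT
i=5: L=alpha R=alpha -> agree -> alpha
i=6: BASE=alpha L=india R=echo all differ -> CONFLICT
i=7: L=charlie R=charlie -> agree -> charlie
Conflict count: 3

Answer: 3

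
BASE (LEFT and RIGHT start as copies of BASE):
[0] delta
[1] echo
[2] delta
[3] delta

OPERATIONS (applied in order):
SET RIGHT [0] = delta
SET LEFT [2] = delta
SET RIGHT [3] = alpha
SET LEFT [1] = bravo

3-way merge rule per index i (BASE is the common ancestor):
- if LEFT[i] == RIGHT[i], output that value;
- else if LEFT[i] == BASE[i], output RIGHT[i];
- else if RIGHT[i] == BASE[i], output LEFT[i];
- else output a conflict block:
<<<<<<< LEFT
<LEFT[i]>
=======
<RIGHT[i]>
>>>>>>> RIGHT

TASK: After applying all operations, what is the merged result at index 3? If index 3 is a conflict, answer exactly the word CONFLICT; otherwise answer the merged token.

Answer: alpha

Derivation:
Final LEFT:  [delta, bravo, delta, delta]
Final RIGHT: [delta, echo, delta, alpha]
i=0: L=delta R=delta -> agree -> delta
i=1: L=bravo, R=echo=BASE -> take LEFT -> bravo
i=2: L=delta R=delta -> agree -> delta
i=3: L=delta=BASE, R=alpha -> take RIGHT -> alpha
Index 3 -> alpha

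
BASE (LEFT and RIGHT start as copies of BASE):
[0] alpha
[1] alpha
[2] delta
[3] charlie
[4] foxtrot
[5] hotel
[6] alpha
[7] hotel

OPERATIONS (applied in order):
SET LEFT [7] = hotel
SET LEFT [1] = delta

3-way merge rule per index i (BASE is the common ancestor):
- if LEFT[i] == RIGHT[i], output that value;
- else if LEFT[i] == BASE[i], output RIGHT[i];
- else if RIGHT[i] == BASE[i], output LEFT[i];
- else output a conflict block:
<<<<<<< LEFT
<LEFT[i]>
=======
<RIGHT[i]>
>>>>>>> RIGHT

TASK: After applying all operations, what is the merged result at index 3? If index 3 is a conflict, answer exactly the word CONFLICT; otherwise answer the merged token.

Answer: charlie

Derivation:
Final LEFT:  [alpha, delta, delta, charlie, foxtrot, hotel, alpha, hotel]
Final RIGHT: [alpha, alpha, delta, charlie, foxtrot, hotel, alpha, hotel]
i=0: L=alpha R=alpha -> agree -> alpha
i=1: L=delta, R=alpha=BASE -> take LEFT -> delta
i=2: L=delta R=delta -> agree -> delta
i=3: L=charlie R=charlie -> agree -> charlie
i=4: L=foxtrot R=foxtrot -> agree -> foxtrot
i=5: L=hotel R=hotel -> agree -> hotel
i=6: L=alpha R=alpha -> agree -> alpha
i=7: L=hotel R=hotel -> agree -> hotel
Index 3 -> charlie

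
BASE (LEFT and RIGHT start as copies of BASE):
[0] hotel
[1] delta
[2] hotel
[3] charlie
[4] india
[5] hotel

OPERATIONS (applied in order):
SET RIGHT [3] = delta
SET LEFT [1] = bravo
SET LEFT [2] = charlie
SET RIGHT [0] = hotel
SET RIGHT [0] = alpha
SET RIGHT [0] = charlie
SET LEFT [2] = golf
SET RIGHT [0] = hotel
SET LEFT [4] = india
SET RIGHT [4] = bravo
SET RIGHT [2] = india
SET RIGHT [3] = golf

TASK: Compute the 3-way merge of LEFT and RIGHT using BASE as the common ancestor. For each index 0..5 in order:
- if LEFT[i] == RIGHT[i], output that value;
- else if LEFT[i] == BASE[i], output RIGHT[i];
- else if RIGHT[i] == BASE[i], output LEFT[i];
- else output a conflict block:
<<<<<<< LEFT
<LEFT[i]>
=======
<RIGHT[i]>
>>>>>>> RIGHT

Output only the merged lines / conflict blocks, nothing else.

Final LEFT:  [hotel, bravo, golf, charlie, india, hotel]
Final RIGHT: [hotel, delta, india, golf, bravo, hotel]
i=0: L=hotel R=hotel -> agree -> hotel
i=1: L=bravo, R=delta=BASE -> take LEFT -> bravo
i=2: BASE=hotel L=golf R=india all differ -> CONFLICT
i=3: L=charlie=BASE, R=golf -> take RIGHT -> golf
i=4: L=india=BASE, R=bravo -> take RIGHT -> bravo
i=5: L=hotel R=hotel -> agree -> hotel

Answer: hotel
bravo
<<<<<<< LEFT
golf
=======
india
>>>>>>> RIGHT
golf
bravo
hotel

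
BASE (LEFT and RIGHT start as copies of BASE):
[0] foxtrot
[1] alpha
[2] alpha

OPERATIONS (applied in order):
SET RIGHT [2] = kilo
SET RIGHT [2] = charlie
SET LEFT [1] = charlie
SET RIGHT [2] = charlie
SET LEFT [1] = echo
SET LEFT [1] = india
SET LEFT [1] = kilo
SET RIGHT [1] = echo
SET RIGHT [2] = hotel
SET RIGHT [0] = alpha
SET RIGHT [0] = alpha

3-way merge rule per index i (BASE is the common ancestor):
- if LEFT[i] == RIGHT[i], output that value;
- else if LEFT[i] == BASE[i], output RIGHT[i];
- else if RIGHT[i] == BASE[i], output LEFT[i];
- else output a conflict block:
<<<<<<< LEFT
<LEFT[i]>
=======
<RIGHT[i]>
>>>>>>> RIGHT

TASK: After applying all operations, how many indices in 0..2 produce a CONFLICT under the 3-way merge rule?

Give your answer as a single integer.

Final LEFT:  [foxtrot, kilo, alpha]
Final RIGHT: [alpha, echo, hotel]
i=0: L=foxtrot=BASE, R=alpha -> take RIGHT -> alpha
i=1: BASE=alpha L=kilo R=echo all differ -> CONFLICT
i=2: L=alpha=BASE, R=hotel -> take RIGHT -> hotel
Conflict count: 1

Answer: 1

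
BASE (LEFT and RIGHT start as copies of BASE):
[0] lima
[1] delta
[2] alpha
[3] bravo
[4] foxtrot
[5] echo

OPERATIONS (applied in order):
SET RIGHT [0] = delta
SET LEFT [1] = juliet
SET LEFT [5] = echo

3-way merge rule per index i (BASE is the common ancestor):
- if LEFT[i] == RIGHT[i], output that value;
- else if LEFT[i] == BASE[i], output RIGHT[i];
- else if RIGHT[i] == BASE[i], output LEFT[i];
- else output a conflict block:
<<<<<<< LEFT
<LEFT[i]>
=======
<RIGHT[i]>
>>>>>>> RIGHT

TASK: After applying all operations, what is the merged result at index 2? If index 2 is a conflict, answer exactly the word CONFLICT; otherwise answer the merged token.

Final LEFT:  [lima, juliet, alpha, bravo, foxtrot, echo]
Final RIGHT: [delta, delta, alpha, bravo, foxtrot, echo]
i=0: L=lima=BASE, R=delta -> take RIGHT -> delta
i=1: L=juliet, R=delta=BASE -> take LEFT -> juliet
i=2: L=alpha R=alpha -> agree -> alpha
i=3: L=bravo R=bravo -> agree -> bravo
i=4: L=foxtrot R=foxtrot -> agree -> foxtrot
i=5: L=echo R=echo -> agree -> echo
Index 2 -> alpha

Answer: alpha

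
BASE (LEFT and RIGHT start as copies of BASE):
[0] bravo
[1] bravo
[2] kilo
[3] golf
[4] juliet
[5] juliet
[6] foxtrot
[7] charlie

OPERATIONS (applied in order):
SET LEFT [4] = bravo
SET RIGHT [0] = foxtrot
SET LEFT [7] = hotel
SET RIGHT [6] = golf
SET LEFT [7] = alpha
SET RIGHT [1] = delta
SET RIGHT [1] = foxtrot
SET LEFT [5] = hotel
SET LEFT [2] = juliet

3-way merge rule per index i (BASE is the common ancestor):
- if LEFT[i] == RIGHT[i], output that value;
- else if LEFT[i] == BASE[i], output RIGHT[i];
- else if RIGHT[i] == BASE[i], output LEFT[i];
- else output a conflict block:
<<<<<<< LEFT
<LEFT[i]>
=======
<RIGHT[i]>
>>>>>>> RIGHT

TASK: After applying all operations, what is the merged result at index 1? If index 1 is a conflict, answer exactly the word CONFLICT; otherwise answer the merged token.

Final LEFT:  [bravo, bravo, juliet, golf, bravo, hotel, foxtrot, alpha]
Final RIGHT: [foxtrot, foxtrot, kilo, golf, juliet, juliet, golf, charlie]
i=0: L=bravo=BASE, R=foxtrot -> take RIGHT -> foxtrot
i=1: L=bravo=BASE, R=foxtrot -> take RIGHT -> foxtrot
i=2: L=juliet, R=kilo=BASE -> take LEFT -> juliet
i=3: L=golf R=golf -> agree -> golf
i=4: L=bravo, R=juliet=BASE -> take LEFT -> bravo
i=5: L=hotel, R=juliet=BASE -> take LEFT -> hotel
i=6: L=foxtrot=BASE, R=golf -> take RIGHT -> golf
i=7: L=alpha, R=charlie=BASE -> take LEFT -> alpha
Index 1 -> foxtrot

Answer: foxtrot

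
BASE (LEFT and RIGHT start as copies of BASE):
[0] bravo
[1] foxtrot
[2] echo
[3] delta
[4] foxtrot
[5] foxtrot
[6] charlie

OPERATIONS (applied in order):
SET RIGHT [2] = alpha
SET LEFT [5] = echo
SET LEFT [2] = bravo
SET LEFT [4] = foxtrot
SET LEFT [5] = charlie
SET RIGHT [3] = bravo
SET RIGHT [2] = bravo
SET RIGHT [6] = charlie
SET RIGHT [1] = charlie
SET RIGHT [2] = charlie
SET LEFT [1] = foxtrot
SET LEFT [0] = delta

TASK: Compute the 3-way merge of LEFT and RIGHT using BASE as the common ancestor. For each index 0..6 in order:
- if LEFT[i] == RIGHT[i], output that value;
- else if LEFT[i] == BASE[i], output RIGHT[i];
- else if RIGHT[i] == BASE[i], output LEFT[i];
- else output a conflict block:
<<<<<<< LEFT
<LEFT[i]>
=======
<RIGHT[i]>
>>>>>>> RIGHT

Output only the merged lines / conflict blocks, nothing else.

Final LEFT:  [delta, foxtrot, bravo, delta, foxtrot, charlie, charlie]
Final RIGHT: [bravo, charlie, charlie, bravo, foxtrot, foxtrot, charlie]
i=0: L=delta, R=bravo=BASE -> take LEFT -> delta
i=1: L=foxtrot=BASE, R=charlie -> take RIGHT -> charlie
i=2: BASE=echo L=bravo R=charlie all differ -> CONFLICT
i=3: L=delta=BASE, R=bravo -> take RIGHT -> bravo
i=4: L=foxtrot R=foxtrot -> agree -> foxtrot
i=5: L=charlie, R=foxtrot=BASE -> take LEFT -> charlie
i=6: L=charlie R=charlie -> agree -> charlie

Answer: delta
charlie
<<<<<<< LEFT
bravo
=======
charlie
>>>>>>> RIGHT
bravo
foxtrot
charlie
charlie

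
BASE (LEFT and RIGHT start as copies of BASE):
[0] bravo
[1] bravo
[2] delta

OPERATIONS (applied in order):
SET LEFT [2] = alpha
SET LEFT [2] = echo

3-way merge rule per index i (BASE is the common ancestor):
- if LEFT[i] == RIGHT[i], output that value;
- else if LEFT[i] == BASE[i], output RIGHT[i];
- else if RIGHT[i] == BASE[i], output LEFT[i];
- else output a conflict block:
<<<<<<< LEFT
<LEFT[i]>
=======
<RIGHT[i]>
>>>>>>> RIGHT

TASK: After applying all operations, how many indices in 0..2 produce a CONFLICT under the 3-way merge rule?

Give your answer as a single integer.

Final LEFT:  [bravo, bravo, echo]
Final RIGHT: [bravo, bravo, delta]
i=0: L=bravo R=bravo -> agree -> bravo
i=1: L=bravo R=bravo -> agree -> bravo
i=2: L=echo, R=delta=BASE -> take LEFT -> echo
Conflict count: 0

Answer: 0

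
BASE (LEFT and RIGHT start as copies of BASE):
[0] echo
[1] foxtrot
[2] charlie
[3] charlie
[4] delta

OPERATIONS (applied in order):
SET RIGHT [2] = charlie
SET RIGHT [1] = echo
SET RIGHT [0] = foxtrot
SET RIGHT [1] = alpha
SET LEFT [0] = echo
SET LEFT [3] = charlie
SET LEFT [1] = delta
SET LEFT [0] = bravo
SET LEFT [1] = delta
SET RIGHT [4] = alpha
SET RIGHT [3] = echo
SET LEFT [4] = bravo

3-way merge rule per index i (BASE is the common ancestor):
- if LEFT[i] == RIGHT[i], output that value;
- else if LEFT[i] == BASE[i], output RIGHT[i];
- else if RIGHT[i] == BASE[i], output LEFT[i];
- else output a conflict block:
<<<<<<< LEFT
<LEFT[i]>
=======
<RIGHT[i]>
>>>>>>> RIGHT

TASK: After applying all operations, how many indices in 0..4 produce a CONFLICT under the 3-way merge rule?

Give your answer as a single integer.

Answer: 3

Derivation:
Final LEFT:  [bravo, delta, charlie, charlie, bravo]
Final RIGHT: [foxtrot, alpha, charlie, echo, alpha]
i=0: BASE=echo L=bravo R=foxtrot all differ -> CONFLICT
i=1: BASE=foxtrot L=delta R=alpha all differ -> CONFLICT
i=2: L=charlie R=charlie -> agree -> charlie
i=3: L=charlie=BASE, R=echo -> take RIGHT -> echo
i=4: BASE=delta L=bravo R=alpha all differ -> CONFLICT
Conflict count: 3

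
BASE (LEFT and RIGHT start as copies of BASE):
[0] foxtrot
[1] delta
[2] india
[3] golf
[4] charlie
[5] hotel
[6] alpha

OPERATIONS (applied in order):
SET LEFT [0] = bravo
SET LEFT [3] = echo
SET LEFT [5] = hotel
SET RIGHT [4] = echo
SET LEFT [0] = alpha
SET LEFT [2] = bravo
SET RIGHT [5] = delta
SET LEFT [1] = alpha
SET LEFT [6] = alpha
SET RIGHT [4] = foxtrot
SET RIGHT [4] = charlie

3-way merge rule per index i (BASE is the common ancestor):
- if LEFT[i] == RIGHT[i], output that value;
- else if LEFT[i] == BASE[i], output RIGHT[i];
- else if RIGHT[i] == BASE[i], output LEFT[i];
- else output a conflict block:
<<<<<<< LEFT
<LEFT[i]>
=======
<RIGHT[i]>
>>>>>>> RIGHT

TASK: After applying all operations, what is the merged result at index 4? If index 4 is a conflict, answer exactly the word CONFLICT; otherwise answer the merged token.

Final LEFT:  [alpha, alpha, bravo, echo, charlie, hotel, alpha]
Final RIGHT: [foxtrot, delta, india, golf, charlie, delta, alpha]
i=0: L=alpha, R=foxtrot=BASE -> take LEFT -> alpha
i=1: L=alpha, R=delta=BASE -> take LEFT -> alpha
i=2: L=bravo, R=india=BASE -> take LEFT -> bravo
i=3: L=echo, R=golf=BASE -> take LEFT -> echo
i=4: L=charlie R=charlie -> agree -> charlie
i=5: L=hotel=BASE, R=delta -> take RIGHT -> delta
i=6: L=alpha R=alpha -> agree -> alpha
Index 4 -> charlie

Answer: charlie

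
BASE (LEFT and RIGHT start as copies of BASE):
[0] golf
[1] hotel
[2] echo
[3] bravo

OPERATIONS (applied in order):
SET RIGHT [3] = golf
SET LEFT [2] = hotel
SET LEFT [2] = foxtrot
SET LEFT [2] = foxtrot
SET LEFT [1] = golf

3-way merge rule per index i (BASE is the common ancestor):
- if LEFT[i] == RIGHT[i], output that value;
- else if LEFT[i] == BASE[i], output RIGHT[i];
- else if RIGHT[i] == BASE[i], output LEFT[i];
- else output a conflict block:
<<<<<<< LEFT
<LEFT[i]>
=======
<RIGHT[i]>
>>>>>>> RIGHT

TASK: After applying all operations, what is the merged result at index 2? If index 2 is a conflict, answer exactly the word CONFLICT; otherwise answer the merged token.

Final LEFT:  [golf, golf, foxtrot, bravo]
Final RIGHT: [golf, hotel, echo, golf]
i=0: L=golf R=golf -> agree -> golf
i=1: L=golf, R=hotel=BASE -> take LEFT -> golf
i=2: L=foxtrot, R=echo=BASE -> take LEFT -> foxtrot
i=3: L=bravo=BASE, R=golf -> take RIGHT -> golf
Index 2 -> foxtrot

Answer: foxtrot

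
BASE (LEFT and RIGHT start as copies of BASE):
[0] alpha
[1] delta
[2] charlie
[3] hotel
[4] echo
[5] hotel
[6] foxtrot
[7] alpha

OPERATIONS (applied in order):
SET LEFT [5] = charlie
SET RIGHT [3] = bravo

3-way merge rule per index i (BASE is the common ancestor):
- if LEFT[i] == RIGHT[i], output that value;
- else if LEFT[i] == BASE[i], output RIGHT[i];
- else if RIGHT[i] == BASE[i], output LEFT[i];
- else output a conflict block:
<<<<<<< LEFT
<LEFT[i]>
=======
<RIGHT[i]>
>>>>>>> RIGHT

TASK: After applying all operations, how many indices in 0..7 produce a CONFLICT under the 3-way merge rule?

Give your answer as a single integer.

Final LEFT:  [alpha, delta, charlie, hotel, echo, charlie, foxtrot, alpha]
Final RIGHT: [alpha, delta, charlie, bravo, echo, hotel, foxtrot, alpha]
i=0: L=alpha R=alpha -> agree -> alpha
i=1: L=delta R=delta -> agree -> delta
i=2: L=charlie R=charlie -> agree -> charlie
i=3: L=hotel=BASE, R=bravo -> take RIGHT -> bravo
i=4: L=echo R=echo -> agree -> echo
i=5: L=charlie, R=hotel=BASE -> take LEFT -> charlie
i=6: L=foxtrot R=foxtrot -> agree -> foxtrot
i=7: L=alpha R=alpha -> agree -> alpha
Conflict count: 0

Answer: 0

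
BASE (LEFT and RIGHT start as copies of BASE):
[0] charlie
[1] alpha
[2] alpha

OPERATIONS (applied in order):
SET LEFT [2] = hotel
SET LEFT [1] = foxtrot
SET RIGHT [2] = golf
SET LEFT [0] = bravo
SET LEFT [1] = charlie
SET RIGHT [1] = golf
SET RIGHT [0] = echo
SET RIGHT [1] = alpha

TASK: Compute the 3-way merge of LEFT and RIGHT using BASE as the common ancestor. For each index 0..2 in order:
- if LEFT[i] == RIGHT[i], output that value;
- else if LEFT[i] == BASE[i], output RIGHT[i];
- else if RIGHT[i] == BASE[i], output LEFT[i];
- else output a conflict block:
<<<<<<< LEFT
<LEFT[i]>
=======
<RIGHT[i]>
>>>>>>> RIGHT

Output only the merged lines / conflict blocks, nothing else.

Answer: <<<<<<< LEFT
bravo
=======
echo
>>>>>>> RIGHT
charlie
<<<<<<< LEFT
hotel
=======
golf
>>>>>>> RIGHT

Derivation:
Final LEFT:  [bravo, charlie, hotel]
Final RIGHT: [echo, alpha, golf]
i=0: BASE=charlie L=bravo R=echo all differ -> CONFLICT
i=1: L=charlie, R=alpha=BASE -> take LEFT -> charlie
i=2: BASE=alpha L=hotel R=golf all differ -> CONFLICT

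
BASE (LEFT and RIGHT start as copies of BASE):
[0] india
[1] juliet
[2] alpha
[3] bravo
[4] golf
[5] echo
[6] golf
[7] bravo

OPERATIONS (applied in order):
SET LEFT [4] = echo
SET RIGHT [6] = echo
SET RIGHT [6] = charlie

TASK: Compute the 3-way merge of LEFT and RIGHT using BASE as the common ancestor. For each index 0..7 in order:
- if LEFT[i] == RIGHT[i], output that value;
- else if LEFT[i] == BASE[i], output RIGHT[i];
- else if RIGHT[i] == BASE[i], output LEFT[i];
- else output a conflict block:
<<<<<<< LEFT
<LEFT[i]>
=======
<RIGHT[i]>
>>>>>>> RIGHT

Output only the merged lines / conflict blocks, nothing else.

Answer: india
juliet
alpha
bravo
echo
echo
charlie
bravo

Derivation:
Final LEFT:  [india, juliet, alpha, bravo, echo, echo, golf, bravo]
Final RIGHT: [india, juliet, alpha, bravo, golf, echo, charlie, bravo]
i=0: L=india R=india -> agree -> india
i=1: L=juliet R=juliet -> agree -> juliet
i=2: L=alpha R=alpha -> agree -> alpha
i=3: L=bravo R=bravo -> agree -> bravo
i=4: L=echo, R=golf=BASE -> take LEFT -> echo
i=5: L=echo R=echo -> agree -> echo
i=6: L=golf=BASE, R=charlie -> take RIGHT -> charlie
i=7: L=bravo R=bravo -> agree -> bravo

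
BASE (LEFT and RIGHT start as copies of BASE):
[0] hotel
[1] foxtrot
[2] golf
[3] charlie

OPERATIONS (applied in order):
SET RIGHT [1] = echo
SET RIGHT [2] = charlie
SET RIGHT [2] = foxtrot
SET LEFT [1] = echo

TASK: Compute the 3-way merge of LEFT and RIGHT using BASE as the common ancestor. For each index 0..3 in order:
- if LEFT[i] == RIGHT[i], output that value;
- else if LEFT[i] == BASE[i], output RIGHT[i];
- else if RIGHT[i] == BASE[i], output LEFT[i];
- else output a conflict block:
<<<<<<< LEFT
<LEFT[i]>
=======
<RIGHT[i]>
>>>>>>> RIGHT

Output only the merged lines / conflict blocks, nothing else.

Answer: hotel
echo
foxtrot
charlie

Derivation:
Final LEFT:  [hotel, echo, golf, charlie]
Final RIGHT: [hotel, echo, foxtrot, charlie]
i=0: L=hotel R=hotel -> agree -> hotel
i=1: L=echo R=echo -> agree -> echo
i=2: L=golf=BASE, R=foxtrot -> take RIGHT -> foxtrot
i=3: L=charlie R=charlie -> agree -> charlie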